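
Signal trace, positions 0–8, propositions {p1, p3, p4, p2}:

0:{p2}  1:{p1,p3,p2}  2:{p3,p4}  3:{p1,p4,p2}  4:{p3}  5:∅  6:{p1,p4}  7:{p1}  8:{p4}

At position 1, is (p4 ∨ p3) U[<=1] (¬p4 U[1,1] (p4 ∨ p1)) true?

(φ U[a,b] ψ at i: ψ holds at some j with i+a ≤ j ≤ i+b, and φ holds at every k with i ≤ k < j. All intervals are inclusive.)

Need some j in [1,2] with (¬p4 U[1,1] (p4 ∨ p1)), and (p4 ∨ p3) at every k in [1,j-1].
  j=1: (¬p4 U[1,1] (p4 ∨ p1)) holds; no prefix to check → satisfied.

Holds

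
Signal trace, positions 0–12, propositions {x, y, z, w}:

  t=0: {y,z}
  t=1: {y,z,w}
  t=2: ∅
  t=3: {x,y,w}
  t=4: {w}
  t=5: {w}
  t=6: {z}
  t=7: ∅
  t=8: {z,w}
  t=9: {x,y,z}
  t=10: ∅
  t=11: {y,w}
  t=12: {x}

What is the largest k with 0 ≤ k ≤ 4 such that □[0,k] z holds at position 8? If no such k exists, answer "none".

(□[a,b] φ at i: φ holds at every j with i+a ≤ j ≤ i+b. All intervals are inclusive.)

1

z must hold from j=8 onward; find where it first fails.
  j=8: holds
  j=9: holds
  j=10: fails
Holds on [8,9], so largest k = 1.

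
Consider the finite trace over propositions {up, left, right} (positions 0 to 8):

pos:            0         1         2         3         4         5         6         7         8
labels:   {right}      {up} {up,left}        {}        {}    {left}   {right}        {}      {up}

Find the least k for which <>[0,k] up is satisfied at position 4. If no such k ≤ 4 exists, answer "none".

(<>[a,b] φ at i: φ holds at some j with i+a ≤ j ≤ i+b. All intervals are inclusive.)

Scan j = 4,5,… for up:
  j=4: fails
  j=5: fails
  j=6: fails
  j=7: fails
  j=8: holds
First hit at j=8, so smallest k = 8-4 = 4.

4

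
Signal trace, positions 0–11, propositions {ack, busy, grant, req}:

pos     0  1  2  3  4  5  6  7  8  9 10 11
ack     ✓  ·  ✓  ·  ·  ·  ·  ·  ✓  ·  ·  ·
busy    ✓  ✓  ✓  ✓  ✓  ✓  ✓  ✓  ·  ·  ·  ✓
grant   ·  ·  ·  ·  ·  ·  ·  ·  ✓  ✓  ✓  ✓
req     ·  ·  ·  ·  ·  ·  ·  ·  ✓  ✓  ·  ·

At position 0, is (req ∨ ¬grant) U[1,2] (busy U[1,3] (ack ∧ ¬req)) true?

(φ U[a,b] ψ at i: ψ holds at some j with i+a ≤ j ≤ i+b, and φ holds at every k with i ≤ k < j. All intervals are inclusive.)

Holds

Need some j in [1,2] with (busy U[1,3] (ack ∧ ¬req)), and (req ∨ ¬grant) at every k in [0,j-1].
  j=1: (busy U[1,3] (ack ∧ ¬req)) holds; (req ∨ ¬grant) holds at every k in [0,0] → satisfied.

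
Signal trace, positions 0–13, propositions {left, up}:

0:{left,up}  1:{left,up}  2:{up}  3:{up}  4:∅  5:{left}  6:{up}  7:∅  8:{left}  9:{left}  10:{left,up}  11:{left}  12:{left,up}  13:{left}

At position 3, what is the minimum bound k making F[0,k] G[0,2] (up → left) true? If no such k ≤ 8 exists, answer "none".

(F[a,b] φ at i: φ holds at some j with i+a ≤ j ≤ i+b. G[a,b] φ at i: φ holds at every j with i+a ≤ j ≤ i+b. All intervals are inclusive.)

Scan j = 3,4,… for G[0,2] (up → left):
  j=3: fails
  j=4: fails
  j=5: fails
  j=6: fails
  j=7: holds
First hit at j=7, so smallest k = 7-3 = 4.

4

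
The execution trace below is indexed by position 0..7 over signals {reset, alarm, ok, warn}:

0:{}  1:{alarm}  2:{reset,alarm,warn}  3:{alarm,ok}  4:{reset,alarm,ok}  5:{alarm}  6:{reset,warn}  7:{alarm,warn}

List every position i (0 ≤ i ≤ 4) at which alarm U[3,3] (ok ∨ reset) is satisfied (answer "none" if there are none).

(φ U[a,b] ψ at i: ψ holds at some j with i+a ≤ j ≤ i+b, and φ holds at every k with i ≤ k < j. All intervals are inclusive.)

1, 3

Evaluate at each i in [0,4]:
  i=0: ✗ (lhs fails at k=0 before rhs at j=3)
  i=1: ✓ (rhs at j=4; lhs holds on [1,3])
  i=2: ✗ (no rhs in [5,5])
  i=3: ✓ (rhs at j=6; lhs holds on [3,5])
  i=4: ✗ (no rhs in [7,7])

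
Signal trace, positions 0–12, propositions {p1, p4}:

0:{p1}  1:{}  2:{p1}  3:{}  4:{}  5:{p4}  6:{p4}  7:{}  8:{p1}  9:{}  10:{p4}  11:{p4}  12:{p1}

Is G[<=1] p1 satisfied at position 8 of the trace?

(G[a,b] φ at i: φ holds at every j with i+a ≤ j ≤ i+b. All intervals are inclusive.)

Check p1 at every j in [8,9]:
  j=8: true
  j=9: false
Fails at j=9 → formula fails.

No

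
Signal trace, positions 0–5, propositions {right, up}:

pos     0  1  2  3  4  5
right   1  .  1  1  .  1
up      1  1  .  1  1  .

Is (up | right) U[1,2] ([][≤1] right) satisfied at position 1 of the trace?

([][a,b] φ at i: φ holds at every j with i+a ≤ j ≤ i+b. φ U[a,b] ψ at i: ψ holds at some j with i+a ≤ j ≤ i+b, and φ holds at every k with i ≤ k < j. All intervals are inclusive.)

True

Need some j in [2,3] with [][≤1] right, and (up | right) at every k in [1,j-1].
  j=2: [][≤1] right holds; (up | right) holds at every k in [1,1] → satisfied.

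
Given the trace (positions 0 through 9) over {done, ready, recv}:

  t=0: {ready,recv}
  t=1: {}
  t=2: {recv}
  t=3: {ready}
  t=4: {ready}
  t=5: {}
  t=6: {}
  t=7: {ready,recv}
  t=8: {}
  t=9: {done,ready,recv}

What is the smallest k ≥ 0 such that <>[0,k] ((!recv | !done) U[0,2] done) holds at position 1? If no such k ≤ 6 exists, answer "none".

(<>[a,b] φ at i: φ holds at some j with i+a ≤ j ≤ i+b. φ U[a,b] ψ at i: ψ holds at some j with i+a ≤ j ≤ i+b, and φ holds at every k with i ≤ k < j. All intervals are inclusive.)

6

Scan j = 1,2,… for ((!recv | !done) U[0,2] done):
  j=1: fails
  j=2: fails
  j=3: fails
  j=4: fails
  j=5: fails
  j=6: fails
  j=7: holds
First hit at j=7, so smallest k = 7-1 = 6.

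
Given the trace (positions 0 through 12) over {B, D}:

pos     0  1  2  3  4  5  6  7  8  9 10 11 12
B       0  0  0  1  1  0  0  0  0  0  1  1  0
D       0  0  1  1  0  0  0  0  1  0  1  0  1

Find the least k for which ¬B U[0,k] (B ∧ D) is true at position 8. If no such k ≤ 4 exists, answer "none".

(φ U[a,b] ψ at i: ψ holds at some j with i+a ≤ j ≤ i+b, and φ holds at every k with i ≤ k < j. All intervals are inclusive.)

2

Need earliest j ≥ 8 with (B ∧ D), and ¬B at every k in [8,j-1].
  j=8: rhs fails.
  j=9: rhs fails.
  j=10: rhs holds; lhs holds on [8,9]. k = 2.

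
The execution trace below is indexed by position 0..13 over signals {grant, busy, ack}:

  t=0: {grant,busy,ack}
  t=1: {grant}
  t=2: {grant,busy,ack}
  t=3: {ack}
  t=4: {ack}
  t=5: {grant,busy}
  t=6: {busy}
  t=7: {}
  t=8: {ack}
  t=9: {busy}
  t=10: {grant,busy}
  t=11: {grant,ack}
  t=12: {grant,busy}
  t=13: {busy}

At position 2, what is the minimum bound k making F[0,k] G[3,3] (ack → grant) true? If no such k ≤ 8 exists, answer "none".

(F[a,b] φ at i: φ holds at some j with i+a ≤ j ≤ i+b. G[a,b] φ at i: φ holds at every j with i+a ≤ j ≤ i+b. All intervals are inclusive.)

0

Scan j = 2,3,… for G[3,3] (ack → grant):
  j=2: holds
First hit at j=2, so smallest k = 2-2 = 0.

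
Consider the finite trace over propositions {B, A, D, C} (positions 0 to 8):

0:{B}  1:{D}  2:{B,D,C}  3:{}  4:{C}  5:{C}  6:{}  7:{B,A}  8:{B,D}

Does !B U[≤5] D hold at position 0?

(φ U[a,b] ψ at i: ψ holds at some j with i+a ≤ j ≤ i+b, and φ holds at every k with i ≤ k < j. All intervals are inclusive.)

Need some j in [0,5] with D, and !B at every k in [0,j-1].
  j=0: D false.
  j=1: D holds, but !B fails at k=0 → not this j.
  j=2: D holds, but !B fails at k=0 → not this j.
  j=3: D false.
  j=4: D false.
  j=5: D false.
No j in the window works → until fails.

Does not hold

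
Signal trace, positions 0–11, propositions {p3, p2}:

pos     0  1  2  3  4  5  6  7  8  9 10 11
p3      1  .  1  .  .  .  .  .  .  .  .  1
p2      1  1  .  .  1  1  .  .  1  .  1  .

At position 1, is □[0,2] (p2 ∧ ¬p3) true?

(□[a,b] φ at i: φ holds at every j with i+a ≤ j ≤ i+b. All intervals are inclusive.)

No

Check (p2 ∧ ¬p3) at every j in [1,3]:
  j=1: true
  j=2: false
  j=3: false
Fails at j=2 → formula fails.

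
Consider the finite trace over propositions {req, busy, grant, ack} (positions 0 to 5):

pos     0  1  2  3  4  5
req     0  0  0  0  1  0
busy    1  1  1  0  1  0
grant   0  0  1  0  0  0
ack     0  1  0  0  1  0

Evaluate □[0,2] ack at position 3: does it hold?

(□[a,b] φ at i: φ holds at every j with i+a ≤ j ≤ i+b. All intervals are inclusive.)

Does not hold

Check ack at every j in [3,5]:
  j=3: false
  j=4: true
  j=5: false
Fails at j=3 → formula fails.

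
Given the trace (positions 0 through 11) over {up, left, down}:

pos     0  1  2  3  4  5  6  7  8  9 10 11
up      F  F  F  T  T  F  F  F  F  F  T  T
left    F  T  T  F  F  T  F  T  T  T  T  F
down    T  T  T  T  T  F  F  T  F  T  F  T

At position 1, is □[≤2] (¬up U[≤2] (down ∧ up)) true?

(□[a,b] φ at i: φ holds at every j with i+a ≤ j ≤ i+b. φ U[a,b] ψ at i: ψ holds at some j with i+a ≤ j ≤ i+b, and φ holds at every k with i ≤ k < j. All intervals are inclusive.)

True

Check (¬up U[≤2] (down ∧ up)) at every j in [1,3]:
  j=1: holds
  j=2: holds
  j=3: holds
All positions satisfy it → formula holds.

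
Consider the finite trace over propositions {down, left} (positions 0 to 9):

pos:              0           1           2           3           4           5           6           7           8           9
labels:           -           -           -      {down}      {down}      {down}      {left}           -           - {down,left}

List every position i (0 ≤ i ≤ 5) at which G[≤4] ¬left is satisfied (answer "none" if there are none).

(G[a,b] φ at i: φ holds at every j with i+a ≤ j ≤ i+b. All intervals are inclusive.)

Evaluate at each i in [0,5]:
  i=0: ✓ (all of [0,4])
  i=1: ✓ (all of [1,5])
  i=2: ✗ (fails at j=6)
  i=3: ✗ (fails at j=6)
  i=4: ✗ (fails at j=6)
  i=5: ✗ (fails at j=6)

0, 1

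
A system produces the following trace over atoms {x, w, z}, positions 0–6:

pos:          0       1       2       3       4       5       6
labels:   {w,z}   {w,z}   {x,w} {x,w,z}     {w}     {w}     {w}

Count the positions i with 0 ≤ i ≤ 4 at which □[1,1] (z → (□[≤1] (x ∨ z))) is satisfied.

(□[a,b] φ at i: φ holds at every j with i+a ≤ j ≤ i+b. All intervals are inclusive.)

4

Evaluate at each i in [0,4]:
  i=0: ✓ (all of [1,1])
  i=1: ✓ (all of [2,2])
  i=2: ✗ (fails at j=3)
  i=3: ✓ (all of [4,4])
  i=4: ✓ (all of [5,5])
Positions where it holds: {0, 1, 3, 4} → 4.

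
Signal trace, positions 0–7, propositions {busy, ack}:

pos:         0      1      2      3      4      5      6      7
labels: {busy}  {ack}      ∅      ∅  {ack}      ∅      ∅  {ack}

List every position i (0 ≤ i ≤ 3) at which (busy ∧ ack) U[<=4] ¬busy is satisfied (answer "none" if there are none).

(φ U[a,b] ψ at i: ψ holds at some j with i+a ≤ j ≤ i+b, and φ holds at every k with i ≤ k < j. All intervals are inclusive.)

1, 2, 3

Evaluate at each i in [0,3]:
  i=0: ✗ (lhs fails at k=0 before rhs at j=1)
  i=1: ✓ (rhs at j=1)
  i=2: ✓ (rhs at j=2)
  i=3: ✓ (rhs at j=3)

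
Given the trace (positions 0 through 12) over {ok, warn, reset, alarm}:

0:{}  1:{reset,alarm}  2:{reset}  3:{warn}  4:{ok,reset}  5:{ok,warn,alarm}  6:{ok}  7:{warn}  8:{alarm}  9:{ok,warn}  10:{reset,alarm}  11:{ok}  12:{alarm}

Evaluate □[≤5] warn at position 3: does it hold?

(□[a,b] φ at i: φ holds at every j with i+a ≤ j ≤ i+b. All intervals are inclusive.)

No

Check warn at every j in [3,8]:
  j=3: true
  j=4: false
  j=5: true
  j=6: false
  j=7: true
  j=8: false
Fails at j=4 → formula fails.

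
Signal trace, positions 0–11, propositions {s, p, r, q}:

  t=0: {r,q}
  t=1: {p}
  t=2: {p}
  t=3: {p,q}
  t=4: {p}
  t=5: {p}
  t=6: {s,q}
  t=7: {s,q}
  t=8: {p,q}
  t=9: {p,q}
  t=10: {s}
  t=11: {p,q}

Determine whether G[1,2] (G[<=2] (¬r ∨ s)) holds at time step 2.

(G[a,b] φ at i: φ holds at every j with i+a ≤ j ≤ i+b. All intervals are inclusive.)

Check G[<=2] (¬r ∨ s) at every j in [3,4]:
  j=3: holds on [3,5]
  j=4: holds on [4,6]
All positions satisfy it → formula holds.

True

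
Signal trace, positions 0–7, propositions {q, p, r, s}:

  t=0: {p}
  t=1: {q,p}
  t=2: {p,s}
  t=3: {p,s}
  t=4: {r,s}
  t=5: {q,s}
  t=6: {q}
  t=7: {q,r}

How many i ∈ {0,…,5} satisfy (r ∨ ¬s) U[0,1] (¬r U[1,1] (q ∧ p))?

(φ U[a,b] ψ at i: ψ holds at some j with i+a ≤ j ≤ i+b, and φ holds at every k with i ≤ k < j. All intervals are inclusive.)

1

Evaluate at each i in [0,5]:
  i=0: ✓ (rhs at j=0)
  i=1: ✗ (no rhs in [1,2])
  i=2: ✗ (no rhs in [2,3])
  i=3: ✗ (no rhs in [3,4])
  i=4: ✗ (no rhs in [4,5])
  i=5: ✗ (no rhs in [5,6])
Positions where it holds: {0} → 1.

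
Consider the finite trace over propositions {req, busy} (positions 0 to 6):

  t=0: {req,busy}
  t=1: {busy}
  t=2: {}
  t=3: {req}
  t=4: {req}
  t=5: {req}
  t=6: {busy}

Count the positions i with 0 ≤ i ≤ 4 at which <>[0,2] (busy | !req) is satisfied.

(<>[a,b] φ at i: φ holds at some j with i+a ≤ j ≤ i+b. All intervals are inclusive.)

Evaluate at each i in [0,4]:
  i=0: ✓ (witness j=0)
  i=1: ✓ (witness j=1)
  i=2: ✓ (witness j=2)
  i=3: ✗ (none in [3,5])
  i=4: ✓ (witness j=6)
Positions where it holds: {0, 1, 2, 4} → 4.

4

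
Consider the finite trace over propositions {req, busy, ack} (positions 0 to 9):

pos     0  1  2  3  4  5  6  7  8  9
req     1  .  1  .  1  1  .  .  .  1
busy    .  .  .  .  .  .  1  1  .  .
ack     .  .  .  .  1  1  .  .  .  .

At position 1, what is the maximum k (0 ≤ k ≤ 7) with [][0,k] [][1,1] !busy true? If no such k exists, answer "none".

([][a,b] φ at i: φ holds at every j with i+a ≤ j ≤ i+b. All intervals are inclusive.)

[][1,1] !busy must hold from j=1 onward; find where it first fails.
  j=1: holds
  j=2: holds
  j=3: holds
  j=4: holds
  j=5: fails
Holds on [1,4], so largest k = 3.

3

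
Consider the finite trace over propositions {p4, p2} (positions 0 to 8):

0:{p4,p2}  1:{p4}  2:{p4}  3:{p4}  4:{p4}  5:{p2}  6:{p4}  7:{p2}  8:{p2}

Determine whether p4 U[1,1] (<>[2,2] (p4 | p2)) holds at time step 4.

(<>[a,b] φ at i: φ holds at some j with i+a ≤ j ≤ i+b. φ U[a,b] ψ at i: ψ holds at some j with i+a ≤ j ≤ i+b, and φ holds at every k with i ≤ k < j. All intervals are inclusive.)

Yes

Need some j in [5,5] with <>[2,2] (p4 | p2), and p4 at every k in [4,j-1].
  j=5: <>[2,2] (p4 | p2) holds; p4 holds at every k in [4,4] → satisfied.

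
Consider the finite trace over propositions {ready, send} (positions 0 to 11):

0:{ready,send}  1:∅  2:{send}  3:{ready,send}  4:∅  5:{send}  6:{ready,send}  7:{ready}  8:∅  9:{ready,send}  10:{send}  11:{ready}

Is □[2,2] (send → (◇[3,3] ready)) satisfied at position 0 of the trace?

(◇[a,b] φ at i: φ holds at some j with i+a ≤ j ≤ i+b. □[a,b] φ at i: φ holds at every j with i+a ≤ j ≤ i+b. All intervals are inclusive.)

Check (send → (◇[3,3] ready)) at every j in [2,2]:
  j=2: antecedent true; consequent fails (none in [5,5]) → ✗
Fails at j=2 → formula fails.

False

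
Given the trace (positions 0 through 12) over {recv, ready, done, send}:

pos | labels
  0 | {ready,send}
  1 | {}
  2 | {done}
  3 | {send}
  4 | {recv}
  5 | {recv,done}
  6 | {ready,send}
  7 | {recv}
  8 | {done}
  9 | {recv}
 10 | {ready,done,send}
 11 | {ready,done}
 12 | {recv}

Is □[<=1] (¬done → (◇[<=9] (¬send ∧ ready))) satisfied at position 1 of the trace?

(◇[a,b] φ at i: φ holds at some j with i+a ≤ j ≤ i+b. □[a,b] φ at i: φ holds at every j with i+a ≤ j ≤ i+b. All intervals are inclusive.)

Check (¬done → (◇[<=9] (¬send ∧ ready))) at every j in [1,2]:
  j=1: antecedent true; consequent fails (none in [1,10]) → ✗
  j=2: antecedent false → ✓
Fails at j=1 → formula fails.

False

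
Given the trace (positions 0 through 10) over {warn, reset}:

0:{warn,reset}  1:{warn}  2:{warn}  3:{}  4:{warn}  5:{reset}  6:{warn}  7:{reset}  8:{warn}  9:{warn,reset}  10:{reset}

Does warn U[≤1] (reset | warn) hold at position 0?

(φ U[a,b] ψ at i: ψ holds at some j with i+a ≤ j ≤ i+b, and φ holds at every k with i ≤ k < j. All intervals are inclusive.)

Yes

Need some j in [0,1] with (reset | warn), and warn at every k in [0,j-1].
  j=0: (reset | warn) holds; no prefix to check → satisfied.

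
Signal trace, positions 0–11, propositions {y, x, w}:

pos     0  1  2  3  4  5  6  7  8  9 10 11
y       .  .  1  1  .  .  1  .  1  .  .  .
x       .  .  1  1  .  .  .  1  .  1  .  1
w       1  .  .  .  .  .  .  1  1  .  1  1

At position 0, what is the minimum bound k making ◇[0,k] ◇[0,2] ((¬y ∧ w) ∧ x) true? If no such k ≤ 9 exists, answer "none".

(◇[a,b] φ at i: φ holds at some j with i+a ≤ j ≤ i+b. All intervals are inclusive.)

Scan j = 0,1,… for ◇[0,2] ((¬y ∧ w) ∧ x):
  j=0: fails
  j=1: fails
  j=2: fails
  j=3: fails
  j=4: fails
  j=5: holds
First hit at j=5, so smallest k = 5-0 = 5.

5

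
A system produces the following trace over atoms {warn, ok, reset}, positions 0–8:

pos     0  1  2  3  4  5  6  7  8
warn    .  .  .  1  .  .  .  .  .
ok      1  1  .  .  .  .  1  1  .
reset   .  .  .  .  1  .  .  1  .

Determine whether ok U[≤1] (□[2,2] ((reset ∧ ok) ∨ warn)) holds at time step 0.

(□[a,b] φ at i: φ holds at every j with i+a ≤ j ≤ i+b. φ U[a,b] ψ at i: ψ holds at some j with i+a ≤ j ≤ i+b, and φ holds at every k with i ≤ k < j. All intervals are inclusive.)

Holds

Need some j in [0,1] with □[2,2] ((reset ∧ ok) ∨ warn), and ok at every k in [0,j-1].
  j=0: □[2,2] ((reset ∧ ok) ∨ warn) — fails at 2.
  j=1: □[2,2] ((reset ∧ ok) ∨ warn) holds; ok holds at every k in [0,0] → satisfied.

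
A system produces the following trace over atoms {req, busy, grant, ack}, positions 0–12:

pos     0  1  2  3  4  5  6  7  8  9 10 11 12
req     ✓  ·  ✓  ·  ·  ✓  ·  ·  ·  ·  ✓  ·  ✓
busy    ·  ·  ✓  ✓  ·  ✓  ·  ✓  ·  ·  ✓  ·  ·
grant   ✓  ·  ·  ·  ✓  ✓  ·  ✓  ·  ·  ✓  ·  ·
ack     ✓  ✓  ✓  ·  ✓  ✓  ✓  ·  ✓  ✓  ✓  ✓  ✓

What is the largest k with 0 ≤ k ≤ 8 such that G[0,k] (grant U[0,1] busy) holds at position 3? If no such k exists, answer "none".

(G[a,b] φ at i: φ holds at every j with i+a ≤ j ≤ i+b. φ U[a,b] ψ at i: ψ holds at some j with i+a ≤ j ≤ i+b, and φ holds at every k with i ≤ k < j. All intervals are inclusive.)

2

(grant U[0,1] busy) must hold from j=3 onward; find where it first fails.
  j=3: holds
  j=4: holds
  j=5: holds
  j=6: fails
Holds on [3,5], so largest k = 2.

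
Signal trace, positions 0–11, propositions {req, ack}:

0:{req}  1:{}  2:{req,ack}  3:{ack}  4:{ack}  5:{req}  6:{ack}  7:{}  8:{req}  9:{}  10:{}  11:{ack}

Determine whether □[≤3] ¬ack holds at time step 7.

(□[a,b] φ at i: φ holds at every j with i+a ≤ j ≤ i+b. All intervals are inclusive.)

Check ¬ack at every j in [7,10]:
  j=7: true
  j=8: true
  j=9: true
  j=10: true
All positions satisfy it → formula holds.

Yes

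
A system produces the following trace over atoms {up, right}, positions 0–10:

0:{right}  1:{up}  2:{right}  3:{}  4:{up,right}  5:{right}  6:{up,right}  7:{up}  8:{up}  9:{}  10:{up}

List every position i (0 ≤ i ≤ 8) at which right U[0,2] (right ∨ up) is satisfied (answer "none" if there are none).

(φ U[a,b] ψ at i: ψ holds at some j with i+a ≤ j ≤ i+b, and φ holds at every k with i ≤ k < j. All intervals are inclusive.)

0, 1, 2, 4, 5, 6, 7, 8

Evaluate at each i in [0,8]:
  i=0: ✓ (rhs at j=0)
  i=1: ✓ (rhs at j=1)
  i=2: ✓ (rhs at j=2)
  i=3: ✗ (lhs fails at k=3 before rhs at j=4)
  i=4: ✓ (rhs at j=4)
  i=5: ✓ (rhs at j=5)
  i=6: ✓ (rhs at j=6)
  i=7: ✓ (rhs at j=7)
  i=8: ✓ (rhs at j=8)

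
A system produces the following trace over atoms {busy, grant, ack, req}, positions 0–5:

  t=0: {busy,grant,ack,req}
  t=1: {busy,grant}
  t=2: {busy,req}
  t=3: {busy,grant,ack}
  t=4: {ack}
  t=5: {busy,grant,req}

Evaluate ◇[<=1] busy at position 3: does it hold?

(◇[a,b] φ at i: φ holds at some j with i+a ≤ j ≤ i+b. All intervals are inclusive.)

Check busy at each j in [3,4]:
  j=3: true
  j=4: false
Found at j=3 → formula holds.

Holds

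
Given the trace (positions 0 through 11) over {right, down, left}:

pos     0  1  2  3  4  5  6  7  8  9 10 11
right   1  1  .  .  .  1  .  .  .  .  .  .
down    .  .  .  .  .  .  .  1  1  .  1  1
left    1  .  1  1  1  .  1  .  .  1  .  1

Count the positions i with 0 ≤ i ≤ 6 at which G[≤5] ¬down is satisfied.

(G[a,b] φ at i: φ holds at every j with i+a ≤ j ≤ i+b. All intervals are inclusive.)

Evaluate at each i in [0,6]:
  i=0: ✓ (all of [0,5])
  i=1: ✓ (all of [1,6])
  i=2: ✗ (fails at j=7)
  i=3: ✗ (fails at j=7)
  i=4: ✗ (fails at j=7)
  i=5: ✗ (fails at j=7)
  i=6: ✗ (fails at j=7)
Positions where it holds: {0, 1} → 2.

2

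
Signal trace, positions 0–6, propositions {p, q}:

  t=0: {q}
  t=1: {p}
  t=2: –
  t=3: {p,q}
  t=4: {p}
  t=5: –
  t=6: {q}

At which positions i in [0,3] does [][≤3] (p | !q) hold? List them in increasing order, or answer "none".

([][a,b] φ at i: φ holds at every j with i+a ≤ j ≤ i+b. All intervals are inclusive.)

Evaluate at each i in [0,3]:
  i=0: ✗ (fails at j=0)
  i=1: ✓ (all of [1,4])
  i=2: ✓ (all of [2,5])
  i=3: ✗ (fails at j=6)

1, 2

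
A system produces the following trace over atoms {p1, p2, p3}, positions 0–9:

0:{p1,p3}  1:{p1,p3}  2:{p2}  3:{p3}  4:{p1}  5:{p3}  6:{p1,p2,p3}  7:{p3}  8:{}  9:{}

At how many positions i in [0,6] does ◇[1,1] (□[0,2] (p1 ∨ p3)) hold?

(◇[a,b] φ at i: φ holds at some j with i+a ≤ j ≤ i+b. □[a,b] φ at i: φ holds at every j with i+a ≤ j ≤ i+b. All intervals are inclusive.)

3

Evaluate at each i in [0,6]:
  i=0: ✗ (none in [1,1])
  i=1: ✗ (none in [2,2])
  i=2: ✓ (witness j=3)
  i=3: ✓ (witness j=4)
  i=4: ✓ (witness j=5)
  i=5: ✗ (none in [6,6])
  i=6: ✗ (none in [7,7])
Positions where it holds: {2, 3, 4} → 3.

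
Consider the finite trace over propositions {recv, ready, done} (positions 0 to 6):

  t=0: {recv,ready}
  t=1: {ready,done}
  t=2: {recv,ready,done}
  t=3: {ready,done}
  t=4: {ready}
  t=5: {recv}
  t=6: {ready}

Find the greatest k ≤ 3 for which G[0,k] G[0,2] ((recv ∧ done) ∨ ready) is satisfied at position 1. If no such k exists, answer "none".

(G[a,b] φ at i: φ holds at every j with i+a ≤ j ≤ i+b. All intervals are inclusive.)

1

G[0,2] ((recv ∧ done) ∨ ready) must hold from j=1 onward; find where it first fails.
  j=1: holds
  j=2: holds
  j=3: fails
Holds on [1,2], so largest k = 1.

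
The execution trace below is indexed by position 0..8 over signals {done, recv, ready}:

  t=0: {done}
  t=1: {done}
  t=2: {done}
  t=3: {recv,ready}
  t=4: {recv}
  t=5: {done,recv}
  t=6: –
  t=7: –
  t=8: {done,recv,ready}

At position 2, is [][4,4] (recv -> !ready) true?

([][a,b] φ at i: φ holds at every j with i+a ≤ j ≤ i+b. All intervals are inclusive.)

Check (recv -> !ready) at every j in [6,6]:
  j=6: antecedent false → ✓
All positions satisfy it → formula holds.

Yes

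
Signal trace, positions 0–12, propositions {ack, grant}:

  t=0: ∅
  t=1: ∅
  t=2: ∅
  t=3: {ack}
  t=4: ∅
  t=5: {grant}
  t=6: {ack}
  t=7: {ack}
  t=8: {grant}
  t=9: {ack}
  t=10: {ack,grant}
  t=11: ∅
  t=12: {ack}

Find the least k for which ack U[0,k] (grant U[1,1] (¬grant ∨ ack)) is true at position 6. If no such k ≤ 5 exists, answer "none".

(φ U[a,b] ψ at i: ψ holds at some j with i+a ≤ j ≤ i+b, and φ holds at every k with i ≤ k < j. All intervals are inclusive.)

Need earliest j ≥ 6 with (grant U[1,1] (¬grant ∨ ack)), and ack at every k in [6,j-1].
  j=6: rhs fails.
  j=7: rhs fails.
  j=8: rhs holds; lhs holds on [6,7]. k = 2.

2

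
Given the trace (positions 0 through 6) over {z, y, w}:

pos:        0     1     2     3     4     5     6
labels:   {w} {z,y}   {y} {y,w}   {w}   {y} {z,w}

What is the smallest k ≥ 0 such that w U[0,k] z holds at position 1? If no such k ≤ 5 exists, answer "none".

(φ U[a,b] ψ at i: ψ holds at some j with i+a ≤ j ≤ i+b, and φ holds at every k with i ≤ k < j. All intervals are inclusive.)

0

Need earliest j ≥ 1 with z, and w at every k in [1,j-1].
  j=1: rhs holds (empty prefix). k = 0.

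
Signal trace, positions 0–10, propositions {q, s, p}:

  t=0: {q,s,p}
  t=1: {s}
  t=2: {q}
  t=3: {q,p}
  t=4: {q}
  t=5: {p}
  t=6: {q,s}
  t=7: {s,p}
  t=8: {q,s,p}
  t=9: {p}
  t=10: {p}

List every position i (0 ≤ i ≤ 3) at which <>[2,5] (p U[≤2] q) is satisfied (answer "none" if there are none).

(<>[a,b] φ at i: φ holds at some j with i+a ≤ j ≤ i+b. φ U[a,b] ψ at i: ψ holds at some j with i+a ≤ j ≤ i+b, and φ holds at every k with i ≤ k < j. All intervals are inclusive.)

0, 1, 2, 3

Evaluate at each i in [0,3]:
  i=0: ✓ (witness j=2)
  i=1: ✓ (witness j=3)
  i=2: ✓ (witness j=4)
  i=3: ✓ (witness j=5)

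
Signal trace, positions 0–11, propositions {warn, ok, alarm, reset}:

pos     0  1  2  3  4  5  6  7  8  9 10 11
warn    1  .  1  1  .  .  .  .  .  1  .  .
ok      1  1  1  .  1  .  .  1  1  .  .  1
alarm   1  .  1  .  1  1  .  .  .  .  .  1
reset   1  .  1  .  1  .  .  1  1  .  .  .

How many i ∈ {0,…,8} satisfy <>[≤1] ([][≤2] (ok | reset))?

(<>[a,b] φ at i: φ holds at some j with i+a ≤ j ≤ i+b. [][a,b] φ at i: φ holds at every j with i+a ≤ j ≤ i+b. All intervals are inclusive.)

1

Evaluate at each i in [0,8]:
  i=0: ✓ (witness j=0)
  i=1: ✗ (none in [1,2])
  i=2: ✗ (none in [2,3])
  i=3: ✗ (none in [3,4])
  i=4: ✗ (none in [4,5])
  i=5: ✗ (none in [5,6])
  i=6: ✗ (none in [6,7])
  i=7: ✗ (none in [7,8])
  i=8: ✗ (none in [8,9])
Positions where it holds: {0} → 1.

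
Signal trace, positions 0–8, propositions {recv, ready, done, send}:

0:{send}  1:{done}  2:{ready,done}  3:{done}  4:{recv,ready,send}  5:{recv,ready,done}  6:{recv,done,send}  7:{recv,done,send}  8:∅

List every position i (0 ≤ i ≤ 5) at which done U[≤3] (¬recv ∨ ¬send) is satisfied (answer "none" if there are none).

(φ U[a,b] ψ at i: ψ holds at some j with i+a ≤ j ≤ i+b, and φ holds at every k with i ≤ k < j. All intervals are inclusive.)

Evaluate at each i in [0,5]:
  i=0: ✓ (rhs at j=0)
  i=1: ✓ (rhs at j=1)
  i=2: ✓ (rhs at j=2)
  i=3: ✓ (rhs at j=3)
  i=4: ✗ (lhs fails at k=4 before rhs at j=5)
  i=5: ✓ (rhs at j=5)

0, 1, 2, 3, 5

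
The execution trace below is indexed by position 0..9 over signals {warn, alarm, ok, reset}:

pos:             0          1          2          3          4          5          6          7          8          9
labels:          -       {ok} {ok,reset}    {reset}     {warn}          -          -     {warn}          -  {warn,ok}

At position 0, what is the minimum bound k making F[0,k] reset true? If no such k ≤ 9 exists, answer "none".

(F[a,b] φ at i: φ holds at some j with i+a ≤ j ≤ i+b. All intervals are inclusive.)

Scan j = 0,1,… for reset:
  j=0: fails
  j=1: fails
  j=2: holds
First hit at j=2, so smallest k = 2-0 = 2.

2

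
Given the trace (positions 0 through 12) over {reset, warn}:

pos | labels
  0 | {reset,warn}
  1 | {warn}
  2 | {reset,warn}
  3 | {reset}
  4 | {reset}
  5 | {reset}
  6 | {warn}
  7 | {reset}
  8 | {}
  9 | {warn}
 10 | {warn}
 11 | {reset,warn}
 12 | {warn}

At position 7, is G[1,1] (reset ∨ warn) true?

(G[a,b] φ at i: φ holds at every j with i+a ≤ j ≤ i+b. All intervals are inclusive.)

No

Check (reset ∨ warn) at every j in [8,8]:
  j=8: false
Fails at j=8 → formula fails.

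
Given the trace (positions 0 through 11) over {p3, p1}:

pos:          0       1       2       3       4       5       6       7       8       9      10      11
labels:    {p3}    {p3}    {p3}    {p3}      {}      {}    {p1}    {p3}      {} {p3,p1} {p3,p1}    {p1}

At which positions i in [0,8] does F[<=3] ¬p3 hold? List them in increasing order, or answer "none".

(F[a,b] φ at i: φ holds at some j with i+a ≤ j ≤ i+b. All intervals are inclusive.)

1, 2, 3, 4, 5, 6, 7, 8

Evaluate at each i in [0,8]:
  i=0: ✗ (none in [0,3])
  i=1: ✓ (witness j=4)
  i=2: ✓ (witness j=4)
  i=3: ✓ (witness j=4)
  i=4: ✓ (witness j=4)
  i=5: ✓ (witness j=5)
  i=6: ✓ (witness j=6)
  i=7: ✓ (witness j=8)
  i=8: ✓ (witness j=8)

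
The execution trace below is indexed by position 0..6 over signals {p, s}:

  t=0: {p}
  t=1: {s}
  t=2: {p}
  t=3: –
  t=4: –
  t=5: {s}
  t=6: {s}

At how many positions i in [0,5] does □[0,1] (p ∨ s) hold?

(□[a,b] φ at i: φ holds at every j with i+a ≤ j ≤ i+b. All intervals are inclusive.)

Evaluate at each i in [0,5]:
  i=0: ✓ (all of [0,1])
  i=1: ✓ (all of [1,2])
  i=2: ✗ (fails at j=3)
  i=3: ✗ (fails at j=3)
  i=4: ✗ (fails at j=4)
  i=5: ✓ (all of [5,6])
Positions where it holds: {0, 1, 5} → 3.

3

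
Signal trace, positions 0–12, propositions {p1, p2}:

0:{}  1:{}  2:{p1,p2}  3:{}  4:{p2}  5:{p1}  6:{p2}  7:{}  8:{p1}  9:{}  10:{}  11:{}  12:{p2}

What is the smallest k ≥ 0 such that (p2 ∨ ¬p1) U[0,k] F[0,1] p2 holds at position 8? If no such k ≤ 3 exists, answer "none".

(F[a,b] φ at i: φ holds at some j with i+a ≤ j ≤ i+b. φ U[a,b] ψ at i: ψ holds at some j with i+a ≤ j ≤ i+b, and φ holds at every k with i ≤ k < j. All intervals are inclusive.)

none

Need earliest j ≥ 8 with F[0,1] p2, and (p2 ∨ ¬p1) at every k in [8,j-1].
  j=8: rhs fails.
  j=9: rhs fails.
  j=10: rhs fails.
  j=11: rhs holds but lhs fails at k=8.
No witness within the range → none.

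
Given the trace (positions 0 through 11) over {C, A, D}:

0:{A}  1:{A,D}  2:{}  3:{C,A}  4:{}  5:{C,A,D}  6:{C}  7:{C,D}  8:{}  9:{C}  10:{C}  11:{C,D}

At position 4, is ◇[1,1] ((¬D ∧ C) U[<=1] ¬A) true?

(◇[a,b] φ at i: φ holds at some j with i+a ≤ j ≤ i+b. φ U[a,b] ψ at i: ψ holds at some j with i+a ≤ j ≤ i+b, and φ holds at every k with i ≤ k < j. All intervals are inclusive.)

Check ((¬D ∧ C) U[<=1] ¬A) at each j in [5,5]:
  j=5: fails
No position in the window satisfies it → formula fails.

Does not hold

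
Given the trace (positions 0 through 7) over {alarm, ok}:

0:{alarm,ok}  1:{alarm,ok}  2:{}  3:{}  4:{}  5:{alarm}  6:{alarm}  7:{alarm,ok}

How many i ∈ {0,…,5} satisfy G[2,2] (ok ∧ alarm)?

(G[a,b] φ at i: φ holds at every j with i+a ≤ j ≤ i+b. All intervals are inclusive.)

Evaluate at each i in [0,5]:
  i=0: ✗ (fails at j=2)
  i=1: ✗ (fails at j=3)
  i=2: ✗ (fails at j=4)
  i=3: ✗ (fails at j=5)
  i=4: ✗ (fails at j=6)
  i=5: ✓ (all of [7,7])
Positions where it holds: {5} → 1.

1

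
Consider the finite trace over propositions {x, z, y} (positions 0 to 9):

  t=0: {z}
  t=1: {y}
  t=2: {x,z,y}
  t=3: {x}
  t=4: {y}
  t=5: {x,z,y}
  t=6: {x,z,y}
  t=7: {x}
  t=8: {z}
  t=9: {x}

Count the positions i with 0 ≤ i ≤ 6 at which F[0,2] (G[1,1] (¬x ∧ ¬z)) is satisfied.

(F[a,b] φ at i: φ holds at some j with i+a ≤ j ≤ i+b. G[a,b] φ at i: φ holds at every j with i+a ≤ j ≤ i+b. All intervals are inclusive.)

Evaluate at each i in [0,6]:
  i=0: ✓ (witness j=0)
  i=1: ✓ (witness j=3)
  i=2: ✓ (witness j=3)
  i=3: ✓ (witness j=3)
  i=4: ✗ (none in [4,6])
  i=5: ✗ (none in [5,7])
  i=6: ✗ (none in [6,8])
Positions where it holds: {0, 1, 2, 3} → 4.

4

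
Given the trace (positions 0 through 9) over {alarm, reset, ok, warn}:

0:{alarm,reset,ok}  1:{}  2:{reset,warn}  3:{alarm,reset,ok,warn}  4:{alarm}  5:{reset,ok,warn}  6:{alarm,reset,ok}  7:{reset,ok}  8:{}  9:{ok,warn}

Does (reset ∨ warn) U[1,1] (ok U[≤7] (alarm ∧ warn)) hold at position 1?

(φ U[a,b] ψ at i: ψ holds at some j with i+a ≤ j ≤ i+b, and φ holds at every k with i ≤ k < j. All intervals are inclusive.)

Need some j in [2,2] with (ok U[≤7] (alarm ∧ warn)), and (reset ∨ warn) at every k in [1,j-1].
  j=2: (ok U[≤7] (alarm ∧ warn)) — fails.
No j in the window works → until fails.

No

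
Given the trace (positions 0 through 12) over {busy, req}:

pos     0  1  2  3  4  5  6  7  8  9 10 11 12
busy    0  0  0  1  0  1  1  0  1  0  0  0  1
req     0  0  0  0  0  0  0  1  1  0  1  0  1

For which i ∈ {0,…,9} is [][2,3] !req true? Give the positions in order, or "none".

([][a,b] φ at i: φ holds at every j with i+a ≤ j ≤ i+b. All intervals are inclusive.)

Evaluate at each i in [0,9]:
  i=0: ✓ (all of [2,3])
  i=1: ✓ (all of [3,4])
  i=2: ✓ (all of [4,5])
  i=3: ✓ (all of [5,6])
  i=4: ✗ (fails at j=7)
  i=5: ✗ (fails at j=7)
  i=6: ✗ (fails at j=8)
  i=7: ✗ (fails at j=10)
  i=8: ✗ (fails at j=10)
  i=9: ✗ (fails at j=12)

0, 1, 2, 3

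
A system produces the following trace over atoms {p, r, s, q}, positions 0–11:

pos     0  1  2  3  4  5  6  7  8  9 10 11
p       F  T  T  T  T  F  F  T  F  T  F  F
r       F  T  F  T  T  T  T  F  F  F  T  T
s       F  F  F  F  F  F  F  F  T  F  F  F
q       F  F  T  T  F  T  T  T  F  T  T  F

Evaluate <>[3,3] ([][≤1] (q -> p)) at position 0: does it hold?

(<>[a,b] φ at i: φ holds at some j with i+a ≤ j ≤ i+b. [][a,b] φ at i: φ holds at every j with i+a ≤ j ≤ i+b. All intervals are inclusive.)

Check [][≤1] (q -> p) at each j in [3,3]:
  j=3: holds on [3,4]
Found at j=3 → formula holds.

Yes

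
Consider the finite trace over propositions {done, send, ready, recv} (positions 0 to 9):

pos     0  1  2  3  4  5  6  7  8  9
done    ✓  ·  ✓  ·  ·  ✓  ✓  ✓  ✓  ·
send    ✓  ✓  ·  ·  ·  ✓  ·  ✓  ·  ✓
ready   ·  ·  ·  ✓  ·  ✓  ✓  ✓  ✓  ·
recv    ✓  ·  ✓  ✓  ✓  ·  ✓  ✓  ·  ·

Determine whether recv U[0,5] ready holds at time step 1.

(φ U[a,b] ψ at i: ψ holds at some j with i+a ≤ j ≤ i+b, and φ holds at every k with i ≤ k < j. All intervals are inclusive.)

No

Need some j in [1,6] with ready, and recv at every k in [1,j-1].
  j=1: ready false.
  j=2: ready false.
  j=3: ready holds, but recv fails at k=1 → not this j.
  j=4: ready false.
  j=5: ready holds, but recv fails at k=1 → not this j.
  j=6: ready holds, but recv fails at k=1 → not this j.
No j in the window works → until fails.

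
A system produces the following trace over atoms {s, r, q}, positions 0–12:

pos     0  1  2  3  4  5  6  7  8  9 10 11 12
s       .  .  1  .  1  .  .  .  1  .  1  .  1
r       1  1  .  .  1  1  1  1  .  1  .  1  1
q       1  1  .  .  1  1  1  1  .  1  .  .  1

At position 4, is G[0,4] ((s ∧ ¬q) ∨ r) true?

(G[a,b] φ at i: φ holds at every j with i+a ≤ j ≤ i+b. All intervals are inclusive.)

Check ((s ∧ ¬q) ∨ r) at every j in [4,8]:
  j=4: true
  j=5: true
  j=6: true
  j=7: true
  j=8: true
All positions satisfy it → formula holds.

True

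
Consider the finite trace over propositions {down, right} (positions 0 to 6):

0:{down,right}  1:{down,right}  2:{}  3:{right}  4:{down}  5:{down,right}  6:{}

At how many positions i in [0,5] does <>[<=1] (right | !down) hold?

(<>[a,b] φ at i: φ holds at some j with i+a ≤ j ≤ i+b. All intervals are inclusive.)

Evaluate at each i in [0,5]:
  i=0: ✓ (witness j=0)
  i=1: ✓ (witness j=1)
  i=2: ✓ (witness j=2)
  i=3: ✓ (witness j=3)
  i=4: ✓ (witness j=5)
  i=5: ✓ (witness j=5)
Positions where it holds: {0, 1, 2, 3, 4, 5} → 6.

6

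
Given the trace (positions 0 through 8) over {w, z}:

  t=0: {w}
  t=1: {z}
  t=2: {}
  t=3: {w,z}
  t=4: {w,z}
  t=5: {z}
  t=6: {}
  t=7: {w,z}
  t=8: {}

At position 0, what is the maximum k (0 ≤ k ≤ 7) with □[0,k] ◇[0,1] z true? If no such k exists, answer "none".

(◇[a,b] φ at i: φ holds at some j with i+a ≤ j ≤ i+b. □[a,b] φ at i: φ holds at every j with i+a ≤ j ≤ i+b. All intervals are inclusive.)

◇[0,1] z must hold from j=0 onward; find where it first fails.
  j=0: holds
  j=1: holds
  j=2: holds
  j=3: holds
  j=4: holds
  j=5: holds
  j=6: holds
  j=7: holds
Holds through j=7; largest k = 7.

7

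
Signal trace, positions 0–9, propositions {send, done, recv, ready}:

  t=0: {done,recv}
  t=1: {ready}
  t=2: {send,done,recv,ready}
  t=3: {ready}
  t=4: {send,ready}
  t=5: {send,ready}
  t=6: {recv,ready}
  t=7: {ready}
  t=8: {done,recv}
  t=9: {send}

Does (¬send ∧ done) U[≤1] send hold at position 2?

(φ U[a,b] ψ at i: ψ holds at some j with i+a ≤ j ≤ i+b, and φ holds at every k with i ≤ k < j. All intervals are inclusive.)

Need some j in [2,3] with send, and (¬send ∧ done) at every k in [2,j-1].
  j=2: send holds; no prefix to check → satisfied.

Yes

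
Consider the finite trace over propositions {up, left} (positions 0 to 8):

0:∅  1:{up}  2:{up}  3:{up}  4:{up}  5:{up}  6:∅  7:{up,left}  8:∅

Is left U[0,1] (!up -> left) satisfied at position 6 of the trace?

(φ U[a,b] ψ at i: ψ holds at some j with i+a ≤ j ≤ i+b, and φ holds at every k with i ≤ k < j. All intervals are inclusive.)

Need some j in [6,7] with (!up -> left), and left at every k in [6,j-1].
  j=6: (!up -> left) false.
  j=7: (!up -> left) holds, but left fails at k=6 → not this j.
No j in the window works → until fails.

False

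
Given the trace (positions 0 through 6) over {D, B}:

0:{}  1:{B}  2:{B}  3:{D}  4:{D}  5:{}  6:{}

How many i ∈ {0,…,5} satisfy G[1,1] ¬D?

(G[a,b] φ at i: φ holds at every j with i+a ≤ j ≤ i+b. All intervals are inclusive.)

Evaluate at each i in [0,5]:
  i=0: ✓ (all of [1,1])
  i=1: ✓ (all of [2,2])
  i=2: ✗ (fails at j=3)
  i=3: ✗ (fails at j=4)
  i=4: ✓ (all of [5,5])
  i=5: ✓ (all of [6,6])
Positions where it holds: {0, 1, 4, 5} → 4.

4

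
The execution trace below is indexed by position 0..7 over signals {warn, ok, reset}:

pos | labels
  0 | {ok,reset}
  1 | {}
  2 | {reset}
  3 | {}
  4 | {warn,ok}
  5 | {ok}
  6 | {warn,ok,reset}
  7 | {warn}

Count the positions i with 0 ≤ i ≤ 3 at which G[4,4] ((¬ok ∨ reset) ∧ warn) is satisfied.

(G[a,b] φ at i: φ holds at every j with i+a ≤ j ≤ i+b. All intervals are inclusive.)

2

Evaluate at each i in [0,3]:
  i=0: ✗ (fails at j=4)
  i=1: ✗ (fails at j=5)
  i=2: ✓ (all of [6,6])
  i=3: ✓ (all of [7,7])
Positions where it holds: {2, 3} → 2.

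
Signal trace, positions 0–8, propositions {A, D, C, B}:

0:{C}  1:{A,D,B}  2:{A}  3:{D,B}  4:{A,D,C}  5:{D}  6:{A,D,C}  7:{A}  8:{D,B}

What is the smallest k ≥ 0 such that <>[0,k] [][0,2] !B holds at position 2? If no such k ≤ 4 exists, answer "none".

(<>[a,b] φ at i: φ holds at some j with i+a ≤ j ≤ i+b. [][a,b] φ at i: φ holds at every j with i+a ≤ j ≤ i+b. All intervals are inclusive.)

2

Scan j = 2,3,… for [][0,2] !B:
  j=2: fails
  j=3: fails
  j=4: holds
First hit at j=4, so smallest k = 4-2 = 2.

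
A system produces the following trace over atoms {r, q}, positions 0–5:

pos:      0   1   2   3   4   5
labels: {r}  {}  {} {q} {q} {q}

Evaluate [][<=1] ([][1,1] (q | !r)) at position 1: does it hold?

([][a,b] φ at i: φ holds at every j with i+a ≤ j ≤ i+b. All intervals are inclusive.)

Check [][1,1] (q | !r) at every j in [1,2]:
  j=1: holds on [2,2]
  j=2: holds on [3,3]
All positions satisfy it → formula holds.

Holds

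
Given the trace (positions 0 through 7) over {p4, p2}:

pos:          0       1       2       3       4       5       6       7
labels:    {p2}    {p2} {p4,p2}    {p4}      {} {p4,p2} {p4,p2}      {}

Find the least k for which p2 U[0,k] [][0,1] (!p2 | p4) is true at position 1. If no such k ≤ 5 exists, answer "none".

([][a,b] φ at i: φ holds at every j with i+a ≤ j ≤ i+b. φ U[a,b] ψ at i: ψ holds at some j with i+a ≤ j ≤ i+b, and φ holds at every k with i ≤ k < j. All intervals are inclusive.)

1

Need earliest j ≥ 1 with [][0,1] (!p2 | p4), and p2 at every k in [1,j-1].
  j=1: rhs fails.
  j=2: rhs holds; lhs holds on [1,1]. k = 1.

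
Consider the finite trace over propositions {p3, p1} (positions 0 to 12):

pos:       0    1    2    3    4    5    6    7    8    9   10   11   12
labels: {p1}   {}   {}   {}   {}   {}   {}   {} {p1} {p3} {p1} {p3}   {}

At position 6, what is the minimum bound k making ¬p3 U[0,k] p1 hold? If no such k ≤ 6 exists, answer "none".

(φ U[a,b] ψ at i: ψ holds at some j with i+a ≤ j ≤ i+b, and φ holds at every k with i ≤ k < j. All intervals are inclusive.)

2

Need earliest j ≥ 6 with p1, and ¬p3 at every k in [6,j-1].
  j=6: rhs fails.
  j=7: rhs fails.
  j=8: rhs holds; lhs holds on [6,7]. k = 2.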